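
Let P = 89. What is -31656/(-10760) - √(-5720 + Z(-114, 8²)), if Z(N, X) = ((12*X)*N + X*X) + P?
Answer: 3957/1345 - I*√89087 ≈ 2.942 - 298.47*I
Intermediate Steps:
Z(N, X) = 89 + X² + 12*N*X (Z(N, X) = ((12*X)*N + X*X) + 89 = (12*N*X + X²) + 89 = (X² + 12*N*X) + 89 = 89 + X² + 12*N*X)
-31656/(-10760) - √(-5720 + Z(-114, 8²)) = -31656/(-10760) - √(-5720 + (89 + (8²)² + 12*(-114)*8²)) = -31656*(-1/10760) - √(-5720 + (89 + 64² + 12*(-114)*64)) = 3957/1345 - √(-5720 + (89 + 4096 - 87552)) = 3957/1345 - √(-5720 - 83367) = 3957/1345 - √(-89087) = 3957/1345 - I*√89087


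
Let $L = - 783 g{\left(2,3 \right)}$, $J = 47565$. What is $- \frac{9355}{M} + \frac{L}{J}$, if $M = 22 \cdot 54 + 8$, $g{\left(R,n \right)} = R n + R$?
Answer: $- \frac{50273591}{6320860} \approx -7.9536$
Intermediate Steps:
$g{\left(R,n \right)} = R + R n$
$L = -6264$ ($L = - 783 \cdot 2 \left(1 + 3\right) = - 783 \cdot 2 \cdot 4 = \left(-783\right) 8 = -6264$)
$M = 1196$ ($M = 1188 + 8 = 1196$)
$- \frac{9355}{M} + \frac{L}{J} = - \frac{9355}{1196} - \frac{6264}{47565} = \left(-9355\right) \frac{1}{1196} - \frac{696}{5285} = - \frac{9355}{1196} - \frac{696}{5285} = - \frac{50273591}{6320860}$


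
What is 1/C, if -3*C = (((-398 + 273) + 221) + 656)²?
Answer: -3/565504 ≈ -5.3050e-6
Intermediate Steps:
C = -565504/3 (C = -(((-398 + 273) + 221) + 656)²/3 = -((-125 + 221) + 656)²/3 = -(96 + 656)²/3 = -⅓*752² = -⅓*565504 = -565504/3 ≈ -1.8850e+5)
1/C = 1/(-565504/3) = -3/565504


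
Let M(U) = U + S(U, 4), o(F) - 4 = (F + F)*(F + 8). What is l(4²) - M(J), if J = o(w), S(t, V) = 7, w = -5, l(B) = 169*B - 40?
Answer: 2683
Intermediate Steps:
l(B) = -40 + 169*B
o(F) = 4 + 2*F*(8 + F) (o(F) = 4 + (F + F)*(F + 8) = 4 + (2*F)*(8 + F) = 4 + 2*F*(8 + F))
J = -26 (J = 4 + 2*(-5)² + 16*(-5) = 4 + 2*25 - 80 = 4 + 50 - 80 = -26)
M(U) = 7 + U (M(U) = U + 7 = 7 + U)
l(4²) - M(J) = (-40 + 169*4²) - (7 - 26) = (-40 + 169*16) - 1*(-19) = (-40 + 2704) + 19 = 2664 + 19 = 2683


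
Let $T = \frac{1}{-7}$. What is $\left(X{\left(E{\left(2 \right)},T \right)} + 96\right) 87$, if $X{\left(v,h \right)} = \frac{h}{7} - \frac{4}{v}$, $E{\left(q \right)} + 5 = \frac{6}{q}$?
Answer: $\frac{417687}{49} \approx 8524.2$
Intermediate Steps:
$E{\left(q \right)} = -5 + \frac{6}{q}$
$T = - \frac{1}{7} \approx -0.14286$
$X{\left(v,h \right)} = - \frac{4}{v} + \frac{h}{7}$ ($X{\left(v,h \right)} = h \frac{1}{7} - \frac{4}{v} = \frac{h}{7} - \frac{4}{v} = - \frac{4}{v} + \frac{h}{7}$)
$\left(X{\left(E{\left(2 \right)},T \right)} + 96\right) 87 = \left(\left(- \frac{4}{-5 + \frac{6}{2}} + \frac{1}{7} \left(- \frac{1}{7}\right)\right) + 96\right) 87 = \left(\left(- \frac{4}{-5 + 6 \cdot \frac{1}{2}} - \frac{1}{49}\right) + 96\right) 87 = \left(\left(- \frac{4}{-5 + 3} - \frac{1}{49}\right) + 96\right) 87 = \left(\left(- \frac{4}{-2} - \frac{1}{49}\right) + 96\right) 87 = \left(\left(\left(-4\right) \left(- \frac{1}{2}\right) - \frac{1}{49}\right) + 96\right) 87 = \left(\left(2 - \frac{1}{49}\right) + 96\right) 87 = \left(\frac{97}{49} + 96\right) 87 = \frac{4801}{49} \cdot 87 = \frac{417687}{49}$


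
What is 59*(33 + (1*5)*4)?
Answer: 3127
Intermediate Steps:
59*(33 + (1*5)*4) = 59*(33 + 5*4) = 59*(33 + 20) = 59*53 = 3127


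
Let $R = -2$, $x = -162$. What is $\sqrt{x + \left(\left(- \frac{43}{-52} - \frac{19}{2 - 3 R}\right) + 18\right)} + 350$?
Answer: $350 + \frac{i \sqrt{393562}}{52} \approx 350.0 + 12.064 i$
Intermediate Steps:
$\sqrt{x + \left(\left(- \frac{43}{-52} - \frac{19}{2 - 3 R}\right) + 18\right)} + 350 = \sqrt{-162 + \left(\left(- \frac{43}{-52} - \frac{19}{2 - -6}\right) + 18\right)} + 350 = \sqrt{-162 + \left(\left(\left(-43\right) \left(- \frac{1}{52}\right) - \frac{19}{2 + 6}\right) + 18\right)} + 350 = \sqrt{-162 + \left(\left(\frac{43}{52} - \frac{19}{8}\right) + 18\right)} + 350 = \sqrt{-162 + \left(- \frac{161}{104} + 18\right)} + 350 = \sqrt{-162 + \frac{1711}{104}} + 350 = \sqrt{- \frac{15137}{104}} + 350 = \frac{i \sqrt{393562}}{52} + 350 = 350 + \frac{i \sqrt{393562}}{52}$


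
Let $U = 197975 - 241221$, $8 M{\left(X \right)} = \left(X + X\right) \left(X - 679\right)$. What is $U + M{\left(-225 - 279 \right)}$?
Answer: $105812$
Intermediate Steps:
$M{\left(X \right)} = \frac{X \left(-679 + X\right)}{4}$ ($M{\left(X \right)} = \frac{\left(X + X\right) \left(X - 679\right)}{8} = \frac{2 X \left(-679 + X\right)}{8} = \frac{X \left(-679 + X\right)}{4}$)
$U = -43246$ ($U = 197975 - 241221 = -43246$)
$U + M{\left(-225 - 279 \right)} = -43246 + \frac{\left(-225 - 279\right) \left(-679 - 504\right)}{4} = -43246 + \frac{1}{4} \left(-504\right) \left(-679 - 504\right) = -43246 + \frac{1}{4} \left(-504\right) \left(-1183\right) = -43246 + 149058 = 105812$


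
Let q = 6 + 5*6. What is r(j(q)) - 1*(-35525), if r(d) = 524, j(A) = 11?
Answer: 36049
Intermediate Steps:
q = 36 (q = 6 + 30 = 36)
r(j(q)) - 1*(-35525) = 524 - 1*(-35525) = 524 + 35525 = 36049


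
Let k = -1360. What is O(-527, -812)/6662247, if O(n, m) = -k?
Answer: 1360/6662247 ≈ 0.00020414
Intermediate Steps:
O(n, m) = 1360 (O(n, m) = -1*(-1360) = 1360)
O(-527, -812)/6662247 = 1360/6662247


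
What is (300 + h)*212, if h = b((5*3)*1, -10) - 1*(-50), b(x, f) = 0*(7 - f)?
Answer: 74200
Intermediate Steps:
b(x, f) = 0
h = 50 (h = 0 - 1*(-50) = 0 + 50 = 50)
(300 + h)*212 = (300 + 50)*212 = 350*212 = 74200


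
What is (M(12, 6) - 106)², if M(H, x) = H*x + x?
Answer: 784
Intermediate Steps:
M(H, x) = x + H*x
(M(12, 6) - 106)² = (6*(1 + 12) - 106)² = (6*13 - 106)² = (78 - 106)² = (-28)² = 784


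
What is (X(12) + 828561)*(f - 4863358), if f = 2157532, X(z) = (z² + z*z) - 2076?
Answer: -2237103879498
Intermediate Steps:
X(z) = -2076 + 2*z² (X(z) = (z² + z²) - 2076 = 2*z² - 2076 = -2076 + 2*z²)
(X(12) + 828561)*(f - 4863358) = ((-2076 + 2*12²) + 828561)*(2157532 - 4863358) = ((-2076 + 2*144) + 828561)*(-2705826) = ((-2076 + 288) + 828561)*(-2705826) = (-1788 + 828561)*(-2705826) = 826773*(-2705826) = -2237103879498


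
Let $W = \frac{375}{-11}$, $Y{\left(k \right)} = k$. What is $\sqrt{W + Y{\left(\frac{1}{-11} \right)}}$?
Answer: $\frac{2 i \sqrt{1034}}{11} \approx 5.8465 i$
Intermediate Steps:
$W = - \frac{375}{11}$ ($W = 375 \left(- \frac{1}{11}\right) = - \frac{375}{11} \approx -34.091$)
$\sqrt{W + Y{\left(\frac{1}{-11} \right)}} = \sqrt{- \frac{375}{11} + \frac{1}{-11}} = \sqrt{- \frac{375}{11} - \frac{1}{11}} = \sqrt{- \frac{376}{11}} = \frac{2 i \sqrt{1034}}{11}$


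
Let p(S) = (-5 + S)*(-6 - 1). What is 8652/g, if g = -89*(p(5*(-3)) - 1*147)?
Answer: 1236/89 ≈ 13.888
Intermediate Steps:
p(S) = 35 - 7*S (p(S) = (-5 + S)*(-7) = 35 - 7*S)
g = 623 (g = -89*((35 - 35*(-3)) - 1*147) = -89*((35 - 7*(-15)) - 147) = -89*((35 + 105) - 147) = -89*(140 - 147) = -89*(-7) = 623)
8652/g = 8652/623 = 8652*(1/623) = 1236/89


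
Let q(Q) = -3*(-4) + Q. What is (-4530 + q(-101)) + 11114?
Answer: 6495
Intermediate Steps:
q(Q) = 12 + Q
(-4530 + q(-101)) + 11114 = (-4530 + (12 - 101)) + 11114 = (-4530 - 89) + 11114 = -4619 + 11114 = 6495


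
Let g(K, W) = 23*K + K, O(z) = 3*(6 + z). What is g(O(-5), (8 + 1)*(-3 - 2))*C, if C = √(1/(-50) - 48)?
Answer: 1764*I*√2/5 ≈ 498.93*I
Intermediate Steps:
O(z) = 18 + 3*z
g(K, W) = 24*K
C = 49*I*√2/10 (C = √(-1/50 - 48) = √(-2401/50) = 49*I*√2/10 ≈ 6.9296*I)
g(O(-5), (8 + 1)*(-3 - 2))*C = (24*(18 + 3*(-5)))*(49*I*√2/10) = (24*(18 - 15))*(49*I*√2/10) = (24*3)*(49*I*√2/10) = 72*(49*I*√2/10) = 1764*I*√2/5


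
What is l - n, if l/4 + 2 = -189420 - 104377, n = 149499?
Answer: -1324695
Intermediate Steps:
l = -1175196 (l = -8 + 4*(-189420 - 104377) = -8 + 4*(-293797) = -8 - 1175188 = -1175196)
l - n = -1175196 - 1*149499 = -1175196 - 149499 = -1324695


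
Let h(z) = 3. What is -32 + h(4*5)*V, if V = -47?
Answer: -173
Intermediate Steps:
-32 + h(4*5)*V = -32 + 3*(-47) = -32 - 141 = -173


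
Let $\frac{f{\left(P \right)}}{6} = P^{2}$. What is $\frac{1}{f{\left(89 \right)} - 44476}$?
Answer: $\frac{1}{3050} \approx 0.00032787$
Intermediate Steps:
$f{\left(P \right)} = 6 P^{2}$
$\frac{1}{f{\left(89 \right)} - 44476} = \frac{1}{6 \cdot 89^{2} - 44476} = \frac{1}{6 \cdot 7921 - 44476} = \frac{1}{47526 - 44476} = \frac{1}{3050}$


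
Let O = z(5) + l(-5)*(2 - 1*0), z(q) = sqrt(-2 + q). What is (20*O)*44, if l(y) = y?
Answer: -8800 + 880*sqrt(3) ≈ -7275.8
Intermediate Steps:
O = -10 + sqrt(3) (O = sqrt(-2 + 5) - 5*(2 - 1*0) = sqrt(3) - 5*(2 + 0) = sqrt(3) - 5*2 = sqrt(3) - 10 = -10 + sqrt(3) ≈ -8.2679)
(20*O)*44 = (20*(-10 + sqrt(3)))*44 = (-200 + 20*sqrt(3))*44 = -8800 + 880*sqrt(3)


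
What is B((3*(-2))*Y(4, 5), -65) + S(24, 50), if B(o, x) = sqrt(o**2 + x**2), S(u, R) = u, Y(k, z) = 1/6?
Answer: 24 + sqrt(4226) ≈ 89.008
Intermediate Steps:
Y(k, z) = 1/6
B((3*(-2))*Y(4, 5), -65) + S(24, 50) = sqrt(((3*(-2))*(1/6))**2 + (-65)**2) + 24 = sqrt((-6*1/6)**2 + 4225) + 24 = sqrt((-1)**2 + 4225) + 24 = sqrt(1 + 4225) + 24 = sqrt(4226) + 24 = 24 + sqrt(4226)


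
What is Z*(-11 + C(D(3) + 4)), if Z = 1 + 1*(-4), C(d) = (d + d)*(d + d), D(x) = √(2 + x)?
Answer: -219 - 96*√5 ≈ -433.66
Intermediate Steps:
C(d) = 4*d² (C(d) = (2*d)*(2*d) = 4*d²)
Z = -3 (Z = 1 - 4 = -3)
Z*(-11 + C(D(3) + 4)) = -3*(-11 + 4*(√(2 + 3) + 4)²) = -3*(-11 + 4*(√5 + 4)²) = -3*(-11 + 4*(4 + √5)²) = 33 - 12*(4 + √5)²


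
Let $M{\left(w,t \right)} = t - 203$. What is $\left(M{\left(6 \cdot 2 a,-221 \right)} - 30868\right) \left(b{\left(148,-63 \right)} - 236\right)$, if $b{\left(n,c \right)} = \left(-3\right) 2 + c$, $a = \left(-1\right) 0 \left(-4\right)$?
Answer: $9544060$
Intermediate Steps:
$a = 0$ ($a = 0 \left(-4\right) = 0$)
$b{\left(n,c \right)} = -6 + c$
$M{\left(w,t \right)} = -203 + t$
$\left(M{\left(6 \cdot 2 a,-221 \right)} - 30868\right) \left(b{\left(148,-63 \right)} - 236\right) = \left(\left(-203 - 221\right) - 30868\right) \left(\left(-6 - 63\right) - 236\right) = \left(-424 - 30868\right) \left(-69 - 236\right) = \left(-31292\right) \left(-305\right) = 9544060$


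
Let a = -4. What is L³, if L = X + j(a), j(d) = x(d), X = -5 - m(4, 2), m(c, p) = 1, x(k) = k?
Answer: -1000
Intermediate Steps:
X = -6 (X = -5 - 1*1 = -5 - 1 = -6)
j(d) = d
L = -10 (L = -6 - 4 = -10)
L³ = (-10)³ = -1000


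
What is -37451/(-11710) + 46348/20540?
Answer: 65598931/12026170 ≈ 5.4547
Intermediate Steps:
-37451/(-11710) + 46348/20540 = -37451*(-1/11710) + 46348*(1/20540) = 37451/11710 + 11587/5135 = 65598931/12026170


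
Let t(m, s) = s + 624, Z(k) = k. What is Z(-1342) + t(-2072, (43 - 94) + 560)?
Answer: -209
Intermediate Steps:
t(m, s) = 624 + s
Z(-1342) + t(-2072, (43 - 94) + 560) = -1342 + (624 + ((43 - 94) + 560)) = -1342 + (624 + (-51 + 560)) = -1342 + (624 + 509) = -1342 + 1133 = -209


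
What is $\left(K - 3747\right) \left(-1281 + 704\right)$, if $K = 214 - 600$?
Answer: $2384741$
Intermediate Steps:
$K = -386$ ($K = 214 - 600 = -386$)
$\left(K - 3747\right) \left(-1281 + 704\right) = \left(-386 - 3747\right) \left(-1281 + 704\right) = \left(-4133\right) \left(-577\right) = 2384741$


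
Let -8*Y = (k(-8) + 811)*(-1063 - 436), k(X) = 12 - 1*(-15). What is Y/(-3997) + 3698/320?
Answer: -17732787/639520 ≈ -27.728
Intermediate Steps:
k(X) = 27 (k(X) = 12 + 15 = 27)
Y = 628081/4 (Y = -(27 + 811)*(-1063 - 436)/8 = -419*(-1499)/4 = -⅛*(-1256162) = 628081/4 ≈ 1.5702e+5)
Y/(-3997) + 3698/320 = (628081/4)/(-3997) + 3698/320 = (628081/4)*(-1/3997) + 3698*(1/320) = -628081/15988 + 1849/160 = -17732787/639520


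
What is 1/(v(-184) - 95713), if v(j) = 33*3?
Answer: -1/95614 ≈ -1.0459e-5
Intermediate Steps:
v(j) = 99
1/(v(-184) - 95713) = 1/(99 - 95713) = 1/(-95614) = -1/95614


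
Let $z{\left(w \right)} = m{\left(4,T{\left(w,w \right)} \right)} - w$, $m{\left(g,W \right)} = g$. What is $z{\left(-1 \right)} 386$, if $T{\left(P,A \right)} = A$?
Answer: $1930$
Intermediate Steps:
$z{\left(w \right)} = 4 - w$
$z{\left(-1 \right)} 386 = \left(4 - -1\right) 386 = \left(4 + 1\right) 386 = 5 \cdot 386 = 1930$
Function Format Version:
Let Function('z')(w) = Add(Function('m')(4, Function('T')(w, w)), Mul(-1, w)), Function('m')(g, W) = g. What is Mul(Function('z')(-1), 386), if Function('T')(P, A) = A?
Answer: 1930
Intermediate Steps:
Function('z')(w) = Add(4, Mul(-1, w))
Mul(Function('z')(-1), 386) = Mul(Add(4, Mul(-1, -1)), 386) = Mul(Add(4, 1), 386) = Mul(5, 386) = 1930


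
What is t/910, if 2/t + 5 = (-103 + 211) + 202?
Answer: 1/138775 ≈ 7.2059e-6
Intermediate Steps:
t = 2/305 (t = 2/(-5 + ((-103 + 211) + 202)) = 2/(-5 + (108 + 202)) = 2/(-5 + 310) = 2/305 ≈ 0.0065574)
t/910 = (2/305)/910 = (2/305)*(1/910) = 1/138775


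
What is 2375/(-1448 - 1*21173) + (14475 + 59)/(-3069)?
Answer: -336062489/69423849 ≈ -4.8407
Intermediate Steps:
2375/(-1448 - 1*21173) + (14475 + 59)/(-3069) = 2375/(-1448 - 21173) + 14534*(-1/3069) = 2375/(-22621) - 14534/3069 = 2375*(-1/22621) - 14534/3069 = -2375/22621 - 14534/3069 = -336062489/69423849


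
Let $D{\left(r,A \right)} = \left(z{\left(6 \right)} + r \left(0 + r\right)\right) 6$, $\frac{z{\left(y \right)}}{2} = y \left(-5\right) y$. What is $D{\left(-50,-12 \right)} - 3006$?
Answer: $9834$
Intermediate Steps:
$z{\left(y \right)} = - 10 y^{2}$ ($z{\left(y \right)} = 2 y \left(-5\right) y = 2 - 5 y y = 2 \left(- 5 y^{2}\right) = - 10 y^{2}$)
$D{\left(r,A \right)} = -2160 + 6 r^{2}$ ($D{\left(r,A \right)} = \left(- 10 \cdot 6^{2} + r \left(0 + r\right)\right) 6 = \left(\left(-10\right) 36 + r r\right) 6 = \left(-360 + r^{2}\right) 6 = -2160 + 6 r^{2}$)
$D{\left(-50,-12 \right)} - 3006 = \left(-2160 + 6 \left(-50\right)^{2}\right) - 3006 = \left(-2160 + 6 \cdot 2500\right) - 3006 = \left(-2160 + 15000\right) - 3006 = 12840 - 3006 = 9834$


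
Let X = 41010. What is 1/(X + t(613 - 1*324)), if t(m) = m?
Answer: 1/41299 ≈ 2.4214e-5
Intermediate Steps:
1/(X + t(613 - 1*324)) = 1/(41010 + (613 - 1*324)) = 1/(41010 + (613 - 324)) = 1/(41010 + 289) = 1/41299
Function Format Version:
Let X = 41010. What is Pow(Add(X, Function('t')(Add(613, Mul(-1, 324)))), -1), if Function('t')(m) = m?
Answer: Rational(1, 41299) ≈ 2.4214e-5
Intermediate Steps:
Pow(Add(X, Function('t')(Add(613, Mul(-1, 324)))), -1) = Pow(Add(41010, Add(613, Mul(-1, 324))), -1) = Pow(Add(41010, Add(613, -324)), -1) = Pow(Add(41010, 289), -1) = Pow(41299, -1) = Rational(1, 41299)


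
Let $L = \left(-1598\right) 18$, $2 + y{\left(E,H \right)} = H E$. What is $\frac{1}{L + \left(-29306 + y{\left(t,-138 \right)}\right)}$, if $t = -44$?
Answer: $- \frac{1}{52000} \approx -1.9231 \cdot 10^{-5}$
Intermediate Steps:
$y{\left(E,H \right)} = -2 + E H$ ($y{\left(E,H \right)} = -2 + H E = -2 + E H$)
$L = -28764$
$\frac{1}{L + \left(-29306 + y{\left(t,-138 \right)}\right)} = \frac{1}{-28764 - 23236} = \frac{1}{-52000} = - \frac{1}{52000}$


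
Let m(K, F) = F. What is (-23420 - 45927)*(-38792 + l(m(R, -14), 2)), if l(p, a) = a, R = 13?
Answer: 2689970130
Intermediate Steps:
(-23420 - 45927)*(-38792 + l(m(R, -14), 2)) = (-23420 - 45927)*(-38792 + 2) = -69347*(-38790) = 2689970130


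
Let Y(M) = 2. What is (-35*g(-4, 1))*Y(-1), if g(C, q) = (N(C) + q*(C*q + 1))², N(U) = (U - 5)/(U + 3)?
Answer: -2520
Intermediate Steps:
N(U) = (-5 + U)/(3 + U)
g(C, q) = (q*(1 + C*q) + (-5 + C)/(3 + C))² (g(C, q) = ((-5 + C)/(3 + C) + q*(C*q + 1))² = ((-5 + C)/(3 + C) + q*(1 + C*q))² = (q*(1 + C*q) + (-5 + C)/(3 + C))²)
(-35*g(-4, 1))*Y(-1) = -35*(-5 - 4 + 1*(1 - 4*1)*(3 - 4))²/(3 - 4)²*2 = -35*(-5 - 4 + 1*(1 - 4)*(-1))²/(-1)²*2 = -35*(-5 - 4 + 1*(-3)*(-1))²*2 = -35*(-5 - 4 + 3)²*2 = -35*(-6)²*2 = -35*36*2 = -1260*2 = -2520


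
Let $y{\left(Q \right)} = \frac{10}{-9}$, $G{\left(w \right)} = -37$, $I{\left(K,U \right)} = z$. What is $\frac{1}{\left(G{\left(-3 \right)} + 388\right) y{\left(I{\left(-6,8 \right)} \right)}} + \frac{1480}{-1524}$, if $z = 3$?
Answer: $- \frac{48227}{49530} \approx -0.97369$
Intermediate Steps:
$I{\left(K,U \right)} = 3$
$y{\left(Q \right)} = - \frac{10}{9}$ ($y{\left(Q \right)} = 10 \left(- \frac{1}{9}\right) = - \frac{10}{9}$)
$\frac{1}{\left(G{\left(-3 \right)} + 388\right) y{\left(I{\left(-6,8 \right)} \right)}} + \frac{1480}{-1524} = \frac{1}{\left(-37 + 388\right) \left(- \frac{10}{9}\right)} + \frac{1480}{-1524} = \frac{1}{351} \left(- \frac{9}{10}\right) + 1480 \left(- \frac{1}{1524}\right) = \frac{1}{351} \left(- \frac{9}{10}\right) - \frac{370}{381} = - \frac{1}{390} - \frac{370}{381} = - \frac{48227}{49530}$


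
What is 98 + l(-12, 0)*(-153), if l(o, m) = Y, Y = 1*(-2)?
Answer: 404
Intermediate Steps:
Y = -2
l(o, m) = -2
98 + l(-12, 0)*(-153) = 98 - 2*(-153) = 98 + 306 = 404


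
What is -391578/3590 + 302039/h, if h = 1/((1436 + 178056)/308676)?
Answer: 24313237063024/138518355 ≈ 1.7552e+5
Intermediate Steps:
h = 77169/44873 (h = 1/(179492*(1/308676)) = 1/(44873/77169) = 77169/44873 ≈ 1.7197)
-391578/3590 + 302039/h = -391578/3590 + 302039/(77169/44873) = -391578*1/3590 + 302039*(44873/77169) = -195789/1795 + 13553396047/77169 = 24313237063024/138518355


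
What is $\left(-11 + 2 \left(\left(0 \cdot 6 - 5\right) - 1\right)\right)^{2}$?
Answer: $529$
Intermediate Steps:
$\left(-11 + 2 \left(\left(0 \cdot 6 - 5\right) - 1\right)\right)^{2} = \left(-11 + 2 \left(\left(0 - 5\right) - 1\right)\right)^{2} = \left(-11 + 2 \left(-5 - 1\right)\right)^{2} = \left(-11 + 2 \left(-6\right)\right)^{2} = \left(-11 - 12\right)^{2} = \left(-23\right)^{2} = 529$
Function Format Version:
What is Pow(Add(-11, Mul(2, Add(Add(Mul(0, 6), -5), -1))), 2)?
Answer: 529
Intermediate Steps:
Pow(Add(-11, Mul(2, Add(Add(Mul(0, 6), -5), -1))), 2) = Pow(Add(-11, Mul(2, Add(Add(0, -5), -1))), 2) = Pow(Add(-11, Mul(2, Add(-5, -1))), 2) = Pow(Add(-11, Mul(2, -6)), 2) = Pow(Add(-11, -12), 2) = Pow(-23, 2) = 529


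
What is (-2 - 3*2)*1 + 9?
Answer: 1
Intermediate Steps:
(-2 - 3*2)*1 + 9 = (-2 - 6)*1 + 9 = -8*1 + 9 = -8 + 9 = 1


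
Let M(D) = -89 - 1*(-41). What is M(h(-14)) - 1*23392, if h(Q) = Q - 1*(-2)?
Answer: -23440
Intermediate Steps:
h(Q) = 2 + Q (h(Q) = Q + 2 = 2 + Q)
M(D) = -48 (M(D) = -89 + 41 = -48)
M(h(-14)) - 1*23392 = -48 - 1*23392 = -48 - 23392 = -23440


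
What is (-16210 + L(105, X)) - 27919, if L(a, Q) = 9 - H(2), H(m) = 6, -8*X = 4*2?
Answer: -44126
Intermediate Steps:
X = -1 (X = -2/2 = -⅛*8 = -1)
L(a, Q) = 3 (L(a, Q) = 9 - 1*6 = 9 - 6 = 3)
(-16210 + L(105, X)) - 27919 = (-16210 + 3) - 27919 = -16207 - 27919 = -44126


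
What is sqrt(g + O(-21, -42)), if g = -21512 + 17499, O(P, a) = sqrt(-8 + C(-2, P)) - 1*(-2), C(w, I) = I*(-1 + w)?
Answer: sqrt(-4011 + sqrt(55)) ≈ 63.274*I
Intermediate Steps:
O(P, a) = 2 + sqrt(-8 - 3*P) (O(P, a) = sqrt(-8 + P*(-1 - 2)) - 1*(-2) = sqrt(-8 + P*(-3)) + 2 = sqrt(-8 - 3*P) + 2 = 2 + sqrt(-8 - 3*P))
g = -4013
sqrt(g + O(-21, -42)) = sqrt(-4013 + (2 + sqrt(-8 - 3*(-21)))) = sqrt(-4013 + (2 + sqrt(-8 + 63))) = sqrt(-4013 + (2 + sqrt(55))) = sqrt(-4011 + sqrt(55))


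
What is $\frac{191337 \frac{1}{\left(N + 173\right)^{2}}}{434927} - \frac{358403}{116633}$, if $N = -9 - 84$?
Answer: $- \frac{997604189910079}{324651781062400} \approx -3.0728$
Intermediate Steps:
$N = -93$
$\frac{191337 \frac{1}{\left(N + 173\right)^{2}}}{434927} - \frac{358403}{116633} = \frac{191337 \frac{1}{\left(-93 + 173\right)^{2}}}{434927} - \frac{358403}{116633} = \frac{191337}{80^{2}} \cdot \frac{1}{434927} - \frac{358403}{116633} = \frac{191337}{6400} \cdot \frac{1}{434927} - \frac{358403}{116633} = \frac{191337}{2783532800} - \frac{358403}{116633} = - \frac{997604189910079}{324651781062400}$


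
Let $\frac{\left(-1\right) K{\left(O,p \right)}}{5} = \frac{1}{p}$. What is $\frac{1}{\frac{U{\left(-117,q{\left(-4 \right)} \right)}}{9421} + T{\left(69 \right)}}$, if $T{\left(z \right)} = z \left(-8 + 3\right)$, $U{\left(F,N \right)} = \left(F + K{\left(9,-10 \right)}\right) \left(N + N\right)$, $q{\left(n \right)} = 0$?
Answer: $- \frac{1}{345} \approx -0.0028986$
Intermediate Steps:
$K{\left(O,p \right)} = - \frac{5}{p}$
$U{\left(F,N \right)} = 2 N \left(\frac{1}{2} + F\right)$ ($U{\left(F,N \right)} = \left(F - \frac{5}{-10}\right) \left(N + N\right) = \left(F - - \frac{1}{2}\right) 2 N = \left(F + \frac{1}{2}\right) 2 N = \left(\frac{1}{2} + F\right) 2 N = 2 N \left(\frac{1}{2} + F\right)$)
$T{\left(z \right)} = - 5 z$ ($T{\left(z \right)} = z \left(-5\right) = - 5 z$)
$\frac{1}{\frac{U{\left(-117,q{\left(-4 \right)} \right)}}{9421} + T{\left(69 \right)}} = \frac{1}{\frac{0 \left(1 + 2 \left(-117\right)\right)}{9421} - 345} = \frac{1}{0 \left(1 - 234\right) \frac{1}{9421} - 345} = \frac{1}{0 \left(-233\right) \frac{1}{9421} - 345} = \frac{1}{0 \cdot \frac{1}{9421} - 345} = \frac{1}{0 - 345} = \frac{1}{-345} = - \frac{1}{345}$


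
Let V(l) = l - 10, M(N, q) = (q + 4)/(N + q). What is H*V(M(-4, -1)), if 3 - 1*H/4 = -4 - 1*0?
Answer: -1484/5 ≈ -296.80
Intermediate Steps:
M(N, q) = (4 + q)/(N + q)
V(l) = -10 + l
H = 28 (H = 12 - 4*(-4 - 1*0) = 12 - 4*(-4 + 0) = 12 - 4*(-4) = 12 + 16 = 28)
H*V(M(-4, -1)) = 28*(-10 + (4 - 1)/(-4 - 1)) = 28*(-10 + 3/(-5)) = 28*(-10 - ⅕*3) = 28*(-10 - ⅗) = 28*(-53/5) = -1484/5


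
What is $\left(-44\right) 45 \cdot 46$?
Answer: $-91080$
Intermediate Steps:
$\left(-44\right) 45 \cdot 46 = \left(-1980\right) 46 = -91080$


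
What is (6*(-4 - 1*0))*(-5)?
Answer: 120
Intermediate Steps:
(6*(-4 - 1*0))*(-5) = (6*(-4 + 0))*(-5) = (6*(-4))*(-5) = -24*(-5) = 120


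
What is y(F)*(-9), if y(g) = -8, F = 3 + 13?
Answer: 72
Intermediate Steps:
F = 16
y(F)*(-9) = -8*(-9) = 72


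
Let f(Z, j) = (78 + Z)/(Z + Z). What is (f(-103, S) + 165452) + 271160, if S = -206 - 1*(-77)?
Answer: 89942097/206 ≈ 4.3661e+5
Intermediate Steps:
S = -129 (S = -206 + 77 = -129)
f(Z, j) = (78 + Z)/(2*Z) (f(Z, j) = (78 + Z)/((2*Z)) = (78 + Z)*(1/(2*Z)) = (78 + Z)/(2*Z))
(f(-103, S) + 165452) + 271160 = ((1/2)*(78 - 103)/(-103) + 165452) + 271160 = ((1/2)*(-1/103)*(-25) + 165452) + 271160 = (25/206 + 165452) + 271160 = 34083137/206 + 271160 = 89942097/206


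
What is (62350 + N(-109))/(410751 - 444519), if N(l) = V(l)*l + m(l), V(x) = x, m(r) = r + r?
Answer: -24671/11256 ≈ -2.1918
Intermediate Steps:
m(r) = 2*r
N(l) = l**2 + 2*l (N(l) = l*l + 2*l = l**2 + 2*l)
(62350 + N(-109))/(410751 - 444519) = (62350 - 109*(2 - 109))/(410751 - 444519) = (62350 - 109*(-107))/(-33768) = (62350 + 11663)*(-1/33768) = 74013*(-1/33768) = -24671/11256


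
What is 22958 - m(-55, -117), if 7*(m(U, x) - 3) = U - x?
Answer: 160623/7 ≈ 22946.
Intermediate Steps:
m(U, x) = 3 - x/7 + U/7 (m(U, x) = 3 + (U - x)/7 = 3 + (-x/7 + U/7) = 3 - x/7 + U/7)
22958 - m(-55, -117) = 22958 - (3 - ⅐*(-117) + (⅐)*(-55)) = 22958 - (3 + 117/7 - 55/7) = 22958 - 1*83/7 = 22958 - 83/7 = 160623/7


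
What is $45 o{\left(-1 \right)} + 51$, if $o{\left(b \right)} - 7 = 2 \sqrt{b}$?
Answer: $366 + 90 i \approx 366.0 + 90.0 i$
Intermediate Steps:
$o{\left(b \right)} = 7 + 2 \sqrt{b}$
$45 o{\left(-1 \right)} + 51 = 45 \left(7 + 2 \sqrt{-1}\right) + 51 = 45 \left(7 + 2 i\right) + 51 = \left(315 + 90 i\right) + 51 = 366 + 90 i$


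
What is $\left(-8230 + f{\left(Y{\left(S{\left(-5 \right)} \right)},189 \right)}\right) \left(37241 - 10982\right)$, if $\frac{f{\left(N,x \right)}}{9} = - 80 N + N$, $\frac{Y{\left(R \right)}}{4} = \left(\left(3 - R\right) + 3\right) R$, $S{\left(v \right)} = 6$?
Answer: $-216111570$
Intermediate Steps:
$Y{\left(R \right)} = 4 R \left(6 - R\right)$ ($Y{\left(R \right)} = 4 \left(\left(3 - R\right) + 3\right) R = 4 \left(6 - R\right) R = 4 R \left(6 - R\right)$)
$f{\left(N,x \right)} = - 711 N$ ($f{\left(N,x \right)} = 9 \left(- 80 N + N\right) = 9 \left(- 79 N\right) = - 711 N$)
$\left(-8230 + f{\left(Y{\left(S{\left(-5 \right)} \right)},189 \right)}\right) \left(37241 - 10982\right) = \left(-8230 - 711 \cdot 4 \cdot 6 \left(6 - 6\right)\right) \left(37241 - 10982\right) = \left(-8230 - 711 \cdot 4 \cdot 6 \left(6 - 6\right)\right) \left(37241 + \left(-23786 + 12804\right)\right) = \left(-8230 - 711 \cdot 4 \cdot 6 \cdot 0\right) \left(37241 - 10982\right) = \left(-8230 - 0\right) 26259 = \left(-8230 + 0\right) 26259 = \left(-8230\right) 26259 = -216111570$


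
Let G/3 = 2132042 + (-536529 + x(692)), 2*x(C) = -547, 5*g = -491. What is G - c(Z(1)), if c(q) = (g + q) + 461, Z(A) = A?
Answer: 47853547/10 ≈ 4.7854e+6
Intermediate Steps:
g = -491/5 (g = (⅕)*(-491) = -491/5 ≈ -98.200)
x(C) = -547/2 (x(C) = (½)*(-547) = -547/2)
c(q) = 1814/5 + q (c(q) = (-491/5 + q) + 461 = 1814/5 + q)
G = 9571437/2 (G = 3*(2132042 + (-536529 - 547/2)) = 3*(2132042 - 1073605/2) = 3*(3190479/2) = 9571437/2 ≈ 4.7857e+6)
G - c(Z(1)) = 9571437/2 - (1814/5 + 1) = 9571437/2 - 1*1819/5 = 9571437/2 - 1819/5 = 47853547/10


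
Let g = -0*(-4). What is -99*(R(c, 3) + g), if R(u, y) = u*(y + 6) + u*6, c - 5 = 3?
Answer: -11880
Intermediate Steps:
g = 0 (g = -2*0 = 0)
c = 8 (c = 5 + 3 = 8)
R(u, y) = 6*u + u*(6 + y) (R(u, y) = u*(6 + y) + 6*u = 6*u + u*(6 + y))
-99*(R(c, 3) + g) = -99*(8*(12 + 3) + 0) = -99*(8*15 + 0) = -99*(120 + 0) = -99*120 = -11880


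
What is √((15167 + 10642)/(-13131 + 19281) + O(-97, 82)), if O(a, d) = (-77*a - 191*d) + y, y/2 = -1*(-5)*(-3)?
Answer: I*√1381580854/410 ≈ 90.658*I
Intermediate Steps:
y = -30 (y = 2*(-1*(-5)*(-3)) = 2*(5*(-3)) = 2*(-15) = -30)
O(a, d) = -30 - 191*d - 77*a (O(a, d) = (-77*a - 191*d) - 30 = (-191*d - 77*a) - 30 = -30 - 191*d - 77*a)
√((15167 + 10642)/(-13131 + 19281) + O(-97, 82)) = √((15167 + 10642)/(-13131 + 19281) + (-30 - 191*82 - 77*(-97))) = √(25809/6150 + (-30 - 15662 + 7469)) = √(25809*(1/6150) - 8223) = √(8603/2050 - 8223) = √(-16848547/2050) = I*√1381580854/410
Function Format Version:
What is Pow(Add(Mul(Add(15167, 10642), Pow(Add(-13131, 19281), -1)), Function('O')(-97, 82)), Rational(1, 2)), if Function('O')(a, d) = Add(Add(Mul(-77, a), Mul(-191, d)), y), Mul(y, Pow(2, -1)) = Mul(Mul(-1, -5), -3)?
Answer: Mul(Rational(1, 410), I, Pow(1381580854, Rational(1, 2))) ≈ Mul(90.658, I)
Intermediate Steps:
y = -30 (y = Mul(2, Mul(Mul(-1, -5), -3)) = Mul(2, Mul(5, -3)) = Mul(2, -15) = -30)
Function('O')(a, d) = Add(-30, Mul(-191, d), Mul(-77, a)) (Function('O')(a, d) = Add(Add(Mul(-77, a), Mul(-191, d)), -30) = Add(Add(Mul(-191, d), Mul(-77, a)), -30) = Add(-30, Mul(-191, d), Mul(-77, a)))
Pow(Add(Mul(Add(15167, 10642), Pow(Add(-13131, 19281), -1)), Function('O')(-97, 82)), Rational(1, 2)) = Pow(Add(Mul(Add(15167, 10642), Pow(Add(-13131, 19281), -1)), Add(-30, Mul(-191, 82), Mul(-77, -97))), Rational(1, 2)) = Pow(Add(Mul(25809, Pow(6150, -1)), Add(-30, -15662, 7469)), Rational(1, 2)) = Pow(Add(Mul(25809, Rational(1, 6150)), -8223), Rational(1, 2)) = Pow(Add(Rational(8603, 2050), -8223), Rational(1, 2)) = Pow(Rational(-16848547, 2050), Rational(1, 2)) = Mul(Rational(1, 410), I, Pow(1381580854, Rational(1, 2)))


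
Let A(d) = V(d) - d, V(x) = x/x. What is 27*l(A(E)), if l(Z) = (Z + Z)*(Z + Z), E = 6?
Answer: 2700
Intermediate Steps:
V(x) = 1
A(d) = 1 - d
l(Z) = 4*Z**2 (l(Z) = (2*Z)*(2*Z) = 4*Z**2)
27*l(A(E)) = 27*(4*(1 - 1*6)**2) = 27*(4*(1 - 6)**2) = 27*(4*(-5)**2) = 27*(4*25) = 27*100 = 2700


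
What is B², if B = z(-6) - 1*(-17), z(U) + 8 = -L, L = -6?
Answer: 225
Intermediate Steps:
z(U) = -2 (z(U) = -8 - 1*(-6) = -8 + 6 = -2)
B = 15 (B = -2 - 1*(-17) = -2 + 17 = 15)
B² = 15² = 225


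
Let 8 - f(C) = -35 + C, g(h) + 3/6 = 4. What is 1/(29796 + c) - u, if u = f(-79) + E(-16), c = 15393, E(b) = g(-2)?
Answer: -11342437/90378 ≈ -125.50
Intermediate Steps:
g(h) = 7/2 (g(h) = -1/2 + 4 = 7/2)
f(C) = 43 - C (f(C) = 8 - (-35 + C) = 8 + (35 - C) = 43 - C)
E(b) = 7/2
u = 251/2 (u = (43 - 1*(-79)) + 7/2 = (43 + 79) + 7/2 = 122 + 7/2 = 251/2 ≈ 125.50)
1/(29796 + c) - u = 1/(29796 + 15393) - 1*251/2 = 1/45189 - 251/2 = -11342437/90378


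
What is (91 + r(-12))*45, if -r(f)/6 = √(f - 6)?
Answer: 4095 - 810*I*√2 ≈ 4095.0 - 1145.5*I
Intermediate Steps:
r(f) = -6*√(-6 + f) (r(f) = -6*√(f - 6) = -6*√(-6 + f))
(91 + r(-12))*45 = (91 - 6*√(-6 - 12))*45 = (91 - 18*I*√2)*45 = 4095 - 810*I*√2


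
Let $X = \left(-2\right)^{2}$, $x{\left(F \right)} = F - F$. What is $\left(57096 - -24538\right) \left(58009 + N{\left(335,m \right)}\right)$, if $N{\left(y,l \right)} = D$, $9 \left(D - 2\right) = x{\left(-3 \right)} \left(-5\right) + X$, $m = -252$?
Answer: $\frac{42621356302}{9} \approx 4.7357 \cdot 10^{9}$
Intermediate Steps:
$x{\left(F \right)} = 0$
$X = 4$
$D = \frac{22}{9}$ ($D = 2 + \frac{0 \left(-5\right) + 4}{9} = 2 + \frac{0 + 4}{9} = 2 + \frac{1}{9} \cdot 4 = 2 + \frac{4}{9} = \frac{22}{9} \approx 2.4444$)
$N{\left(y,l \right)} = \frac{22}{9}$
$\left(57096 - -24538\right) \left(58009 + N{\left(335,m \right)}\right) = \left(57096 - -24538\right) \left(58009 + \frac{22}{9}\right) = \left(57096 + \left(24592 - 54\right)\right) \frac{522103}{9} = \left(57096 + 24538\right) \frac{522103}{9} = 81634 \cdot \frac{522103}{9} = \frac{42621356302}{9}$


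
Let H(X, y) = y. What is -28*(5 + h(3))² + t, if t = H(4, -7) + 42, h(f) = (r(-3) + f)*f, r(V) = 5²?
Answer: -221753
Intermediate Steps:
r(V) = 25
h(f) = f*(25 + f) (h(f) = (25 + f)*f = f*(25 + f))
t = 35 (t = -7 + 42 = 35)
-28*(5 + h(3))² + t = -28*(5 + 3*(25 + 3))² + 35 = -28*(5 + 3*28)² + 35 = -28*(5 + 84)² + 35 = -28*89² + 35 = -28*7921 + 35 = -221788 + 35 = -221753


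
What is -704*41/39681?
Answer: -28864/39681 ≈ -0.72740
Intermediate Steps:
-704*41/39681 = -28864*1/39681 = -28864/39681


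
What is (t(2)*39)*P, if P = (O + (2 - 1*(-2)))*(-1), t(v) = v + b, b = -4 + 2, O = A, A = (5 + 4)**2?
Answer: 0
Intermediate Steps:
A = 81 (A = 9**2 = 81)
O = 81
b = -2
t(v) = -2 + v (t(v) = v - 2 = -2 + v)
P = -85 (P = (81 + (2 - 1*(-2)))*(-1) = (81 + (2 + 2))*(-1) = (81 + 4)*(-1) = 85*(-1) = -85)
(t(2)*39)*P = ((-2 + 2)*39)*(-85) = (0*39)*(-85) = 0*(-85) = 0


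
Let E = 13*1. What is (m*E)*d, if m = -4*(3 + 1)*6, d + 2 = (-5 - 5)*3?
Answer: 39936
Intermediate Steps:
d = -32 (d = -2 + (-5 - 5)*3 = -2 - 10*3 = -2 - 30 = -32)
E = 13
m = -96 (m = -4*4*6 = -16*6 = -96)
(m*E)*d = -96*13*(-32) = -1248*(-32) = 39936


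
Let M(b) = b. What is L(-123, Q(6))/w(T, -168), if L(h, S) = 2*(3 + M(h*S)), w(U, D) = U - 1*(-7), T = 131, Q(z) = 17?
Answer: -696/23 ≈ -30.261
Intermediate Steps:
w(U, D) = 7 + U (w(U, D) = U + 7 = 7 + U)
L(h, S) = 6 + 2*S*h (L(h, S) = 2*(3 + h*S) = 2*(3 + S*h) = 6 + 2*S*h)
L(-123, Q(6))/w(T, -168) = (6 + 2*17*(-123))/(7 + 131) = (6 - 4182)/138 = -4176*1/138 = -696/23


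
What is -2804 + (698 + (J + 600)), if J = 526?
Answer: -980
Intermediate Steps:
-2804 + (698 + (J + 600)) = -2804 + (698 + (526 + 600)) = -2804 + (698 + 1126) = -2804 + 1824 = -980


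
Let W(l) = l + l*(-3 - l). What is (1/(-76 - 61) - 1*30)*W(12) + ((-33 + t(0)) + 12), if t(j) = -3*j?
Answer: 687771/137 ≈ 5020.2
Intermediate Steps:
(1/(-76 - 61) - 1*30)*W(12) + ((-33 + t(0)) + 12) = (1/(-76 - 61) - 1*30)*(-1*12*(2 + 12)) + ((-33 - 3*0) + 12) = (1/(-137) - 30)*(-1*12*14) + ((-33 + 0) + 12) = (-1/137 - 30)*(-168) + (-33 + 12) = -4111/137*(-168) - 21 = 690648/137 - 21 = 687771/137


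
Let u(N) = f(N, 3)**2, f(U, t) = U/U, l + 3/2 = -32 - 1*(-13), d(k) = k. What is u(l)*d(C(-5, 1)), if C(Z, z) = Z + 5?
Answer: 0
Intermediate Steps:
C(Z, z) = 5 + Z
l = -41/2 (l = -3/2 + (-32 - 1*(-13)) = -3/2 + (-32 + 13) = -3/2 - 19 = -41/2 ≈ -20.500)
f(U, t) = 1
u(N) = 1 (u(N) = 1**2 = 1)
u(l)*d(C(-5, 1)) = 1*(5 - 5) = 1*0 = 0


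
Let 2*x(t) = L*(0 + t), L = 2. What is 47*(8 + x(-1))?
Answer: 329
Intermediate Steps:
x(t) = t (x(t) = (2*(0 + t))/2 = (2*t)/2 = t)
47*(8 + x(-1)) = 47*(8 - 1) = 47*7 = 329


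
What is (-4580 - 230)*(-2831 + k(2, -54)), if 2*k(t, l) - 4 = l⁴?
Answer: -20436242190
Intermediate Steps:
k(t, l) = 2 + l⁴/2
(-4580 - 230)*(-2831 + k(2, -54)) = (-4580 - 230)*(-2831 + (2 + (½)*(-54)⁴)) = -4810*(-2831 + (2 + (½)*8503056)) = -4810*(-2831 + (2 + 4251528)) = -4810*(-2831 + 4251530) = -4810*4248699 = -20436242190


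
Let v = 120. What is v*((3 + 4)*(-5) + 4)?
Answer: -3720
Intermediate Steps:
v*((3 + 4)*(-5) + 4) = 120*((3 + 4)*(-5) + 4) = 120*(7*(-5) + 4) = 120*(-35 + 4) = 120*(-31) = -3720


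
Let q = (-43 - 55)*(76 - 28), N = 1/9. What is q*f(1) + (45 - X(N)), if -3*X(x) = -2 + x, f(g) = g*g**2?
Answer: -125810/27 ≈ -4659.6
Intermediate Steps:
f(g) = g**3
N = 1/9 ≈ 0.11111
X(x) = 2/3 - x/3 (X(x) = -(-2 + x)/3 = 2/3 - x/3)
q = -4704 (q = -98*48 = -4704)
q*f(1) + (45 - X(N)) = -4704*1**3 + (45 - (2/3 - 1/3*1/9)) = -4704*1 + (45 - (2/3 - 1/27)) = -4704 + (45 - 1*17/27) = -4704 + (45 - 17/27) = -4704 + 1198/27 = -125810/27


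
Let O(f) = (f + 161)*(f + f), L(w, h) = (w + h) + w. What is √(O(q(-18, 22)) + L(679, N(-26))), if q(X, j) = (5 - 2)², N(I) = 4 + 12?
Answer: √4434 ≈ 66.588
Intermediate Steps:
N(I) = 16
q(X, j) = 9 (q(X, j) = 3² = 9)
L(w, h) = h + 2*w (L(w, h) = (h + w) + w = h + 2*w)
O(f) = 2*f*(161 + f) (O(f) = (161 + f)*(2*f) = 2*f*(161 + f))
√(O(q(-18, 22)) + L(679, N(-26))) = √(2*9*(161 + 9) + (16 + 2*679)) = √(2*9*170 + (16 + 1358)) = √(3060 + 1374) = √4434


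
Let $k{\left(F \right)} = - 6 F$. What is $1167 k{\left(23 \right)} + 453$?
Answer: $-160593$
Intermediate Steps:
$1167 k{\left(23 \right)} + 453 = 1167 \left(\left(-6\right) 23\right) + 453 = 1167 \left(-138\right) + 453 = -161046 + 453 = -160593$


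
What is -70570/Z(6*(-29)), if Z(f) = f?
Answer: 35285/87 ≈ 405.57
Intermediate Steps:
-70570/Z(6*(-29)) = -70570/(6*(-29)) = -70570/(-174) = -70570*(-1/174) = 35285/87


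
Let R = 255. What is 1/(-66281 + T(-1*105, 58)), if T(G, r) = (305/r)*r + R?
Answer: -1/65721 ≈ -1.5216e-5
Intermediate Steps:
T(G, r) = 560 (T(G, r) = (305/r)*r + 255 = 305 + 255 = 560)
1/(-66281 + T(-1*105, 58)) = 1/(-66281 + 560) = 1/(-65721) = -1/65721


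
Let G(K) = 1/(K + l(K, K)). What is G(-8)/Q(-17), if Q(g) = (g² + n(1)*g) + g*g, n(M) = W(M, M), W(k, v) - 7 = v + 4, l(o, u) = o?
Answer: -1/5984 ≈ -0.00016711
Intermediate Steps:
W(k, v) = 11 + v (W(k, v) = 7 + (v + 4) = 7 + (4 + v) = 11 + v)
n(M) = 11 + M
G(K) = 1/(2*K) (G(K) = 1/(K + K) = 1/(2*K))
Q(g) = 2*g² + 12*g (Q(g) = (g² + (11 + 1)*g) + g*g = (g² + 12*g) + g² = 2*g² + 12*g)
G(-8)/Q(-17) = ((½)/(-8))/((2*(-17)*(6 - 17))) = ((½)*(-⅛))/((2*(-17)*(-11))) = -1/16/374 = -1/16*1/374 = -1/5984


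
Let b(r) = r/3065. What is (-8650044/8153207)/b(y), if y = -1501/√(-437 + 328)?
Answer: 26512384860*I*√109/12237963707 ≈ 22.618*I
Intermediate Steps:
y = 1501*I*√109/109 (y = -1501*(-I*√109/109) = -(-1501)*I*√109/109 = 1501*I*√109/109 ≈ 143.77*I)
b(r) = r/3065 (b(r) = r*(1/3065) = r/3065)
(-8650044/8153207)/b(y) = (-8650044/8153207)/(((1501*I*√109/109)/3065)) = (-8650044*1/8153207)/((1501*I*√109/334085)) = -(-26512384860)*I*√109/12237963707 = 26512384860*I*√109/12237963707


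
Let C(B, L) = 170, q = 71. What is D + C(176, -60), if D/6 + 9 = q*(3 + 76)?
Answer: 33770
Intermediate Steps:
D = 33600 (D = -54 + 6*(71*(3 + 76)) = -54 + 6*(71*79) = -54 + 6*5609 = -54 + 33654 = 33600)
D + C(176, -60) = 33600 + 170 = 33770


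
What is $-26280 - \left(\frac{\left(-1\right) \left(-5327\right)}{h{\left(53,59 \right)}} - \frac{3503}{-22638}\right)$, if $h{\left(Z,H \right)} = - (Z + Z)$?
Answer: $- \frac{15735500633}{599907} \approx -26230.0$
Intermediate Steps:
$h{\left(Z,H \right)} = - 2 Z$
$-26280 - \left(\frac{\left(-1\right) \left(-5327\right)}{h{\left(53,59 \right)}} - \frac{3503}{-22638}\right) = -26280 - \left(\frac{\left(-1\right) \left(-5327\right)}{\left(-2\right) 53} - \frac{3503}{-22638}\right) = -26280 - \left(\frac{5327}{-106} - - \frac{3503}{22638}\right) = -26280 - \left(5327 \left(- \frac{1}{106}\right) + \frac{3503}{22638}\right) = -26280 - \left(- \frac{5327}{106} + \frac{3503}{22638}\right) = -26280 - - \frac{30055327}{599907} = -26280 + \frac{30055327}{599907} = - \frac{15735500633}{599907}$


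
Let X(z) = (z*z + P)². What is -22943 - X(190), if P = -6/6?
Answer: -1303160744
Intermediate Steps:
P = -1 (P = -6*⅙ = -1)
X(z) = (-1 + z²)² (X(z) = (z*z - 1)² = (z² - 1)² = (-1 + z²)²)
-22943 - X(190) = -22943 - (-1 + 190²)² = -22943 - (-1 + 36100)² = -22943 - 1*36099² = -22943 - 1*1303137801 = -22943 - 1303137801 = -1303160744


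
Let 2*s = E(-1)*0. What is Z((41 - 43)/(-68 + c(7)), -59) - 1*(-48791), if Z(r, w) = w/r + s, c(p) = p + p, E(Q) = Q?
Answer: 47198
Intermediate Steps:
c(p) = 2*p
s = 0 (s = (-1*0)/2 = (1/2)*0 = 0)
Z(r, w) = w/r (Z(r, w) = w/r + 0 = w/r)
Z((41 - 43)/(-68 + c(7)), -59) - 1*(-48791) = -59*(-68 + 2*7)/(41 - 43) - 1*(-48791) = -59/((-2/(-68 + 14))) + 48791 = -59/((-2/(-54))) + 48791 = -59/((-2*(-1/54))) + 48791 = -59/1/27 + 48791 = -59*27 + 48791 = -1593 + 48791 = 47198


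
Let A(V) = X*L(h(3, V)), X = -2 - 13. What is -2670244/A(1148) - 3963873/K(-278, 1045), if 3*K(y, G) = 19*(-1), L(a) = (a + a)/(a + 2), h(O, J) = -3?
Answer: 560490173/855 ≈ 6.5554e+5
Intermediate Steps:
X = -15
L(a) = 2*a/(2 + a) (L(a) = (2*a)/(2 + a) = 2*a/(2 + a))
K(y, G) = -19/3 (K(y, G) = (19*(-1))/3 = (⅓)*(-19) = -19/3)
A(V) = -90 (A(V) = -30*(-3)/(2 - 3) = -30*(-3)/(-1) = -30*(-3)*(-1) = -15*6 = -90)
-2670244/A(1148) - 3963873/K(-278, 1045) = -2670244/(-90) - 3963873/(-19/3) = -2670244*(-1/90) - 3963873*(-3/19) = 1335122/45 + 11891619/19 = 560490173/855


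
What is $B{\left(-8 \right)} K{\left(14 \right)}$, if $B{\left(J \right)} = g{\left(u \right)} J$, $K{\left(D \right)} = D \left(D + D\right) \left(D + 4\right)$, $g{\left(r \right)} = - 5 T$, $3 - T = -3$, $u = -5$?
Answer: $1693440$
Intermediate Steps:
$T = 6$ ($T = 3 - -3 = 3 + 3 = 6$)
$g{\left(r \right)} = -30$ ($g{\left(r \right)} = \left(-5\right) 6 = -30$)
$K{\left(D \right)} = 2 D^{2} \left(4 + D\right)$ ($K{\left(D \right)} = D 2 D \left(4 + D\right) = 2 D^{2} \left(4 + D\right)$)
$B{\left(J \right)} = - 30 J$
$B{\left(-8 \right)} K{\left(14 \right)} = \left(-30\right) \left(-8\right) 2 \cdot 14^{2} \left(4 + 14\right) = 240 \cdot 2 \cdot 196 \cdot 18 = 240 \cdot 7056 = 1693440$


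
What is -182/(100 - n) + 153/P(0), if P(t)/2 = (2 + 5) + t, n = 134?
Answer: 3875/238 ≈ 16.282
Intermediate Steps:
P(t) = 14 + 2*t (P(t) = 2*((2 + 5) + t) = 2*(7 + t) = 14 + 2*t)
-182/(100 - n) + 153/P(0) = -182/(100 - 1*134) + 153/(14 + 2*0) = -182/(100 - 134) + 153/(14 + 0) = -182/(-34) + 153/14 = -182*(-1/34) + 153*(1/14) = 91/17 + 153/14 = 3875/238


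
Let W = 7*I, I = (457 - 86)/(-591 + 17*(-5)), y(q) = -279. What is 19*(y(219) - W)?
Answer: -3534133/676 ≈ -5228.0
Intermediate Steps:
I = -371/676 (I = 371/(-591 - 85) = 371/(-676) = 371*(-1/676) = -371/676 ≈ -0.54882)
W = -2597/676 (W = 7*(-371/676) = -2597/676 ≈ -3.8417)
19*(y(219) - W) = 19*(-279 - 1*(-2597/676)) = 19*(-279 + 2597/676) = 19*(-186007/676) = -3534133/676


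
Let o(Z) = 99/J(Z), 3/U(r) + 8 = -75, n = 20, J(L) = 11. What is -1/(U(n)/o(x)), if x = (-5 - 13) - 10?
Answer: 249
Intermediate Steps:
U(r) = -3/83 (U(r) = 3/(-8 - 75) = 3/(-83) = 3*(-1/83) = -3/83)
x = -28 (x = -18 - 10 = -28)
o(Z) = 9 (o(Z) = 99/11 = 99*(1/11) = 9)
-1/(U(n)/o(x)) = -1/((-3/83/9)) = -1/((-3/83*⅑)) = -1/(-1/249) = -1*(-249) = 249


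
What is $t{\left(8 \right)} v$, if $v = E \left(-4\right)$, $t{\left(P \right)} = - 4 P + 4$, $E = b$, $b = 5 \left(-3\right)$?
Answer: $-1680$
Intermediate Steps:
$b = -15$
$E = -15$
$t{\left(P \right)} = 4 - 4 P$
$v = 60$ ($v = \left(-15\right) \left(-4\right) = 60$)
$t{\left(8 \right)} v = \left(4 - 32\right) 60 = \left(-28\right) 60 = -1680$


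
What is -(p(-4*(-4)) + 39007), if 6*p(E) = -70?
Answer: -116986/3 ≈ -38995.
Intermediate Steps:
p(E) = -35/3 (p(E) = (⅙)*(-70) = -35/3)
-(p(-4*(-4)) + 39007) = -(-35/3 + 39007) = -1*116986/3 = -116986/3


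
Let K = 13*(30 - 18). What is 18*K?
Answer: 2808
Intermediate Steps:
K = 156 (K = 13*12 = 156)
18*K = 18*156 = 2808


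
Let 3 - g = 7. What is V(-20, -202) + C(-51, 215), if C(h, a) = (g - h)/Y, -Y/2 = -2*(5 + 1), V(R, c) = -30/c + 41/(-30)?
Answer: 8971/12120 ≈ 0.74018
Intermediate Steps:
V(R, c) = -41/30 - 30/c (V(R, c) = -30/c + 41*(-1/30) = -30/c - 41/30 = -41/30 - 30/c)
g = -4 (g = 3 - 1*7 = 3 - 7 = -4)
Y = 24 (Y = -(-4)*(5 + 1) = -(-4)*6 = -2*(-12) = 24)
C(h, a) = -⅙ - h/24 (C(h, a) = (-4 - h)/24 = (-4 - h)*(1/24) = -⅙ - h/24)
V(-20, -202) + C(-51, 215) = (-41/30 - 30/(-202)) + (-⅙ - 1/24*(-51)) = (-41/30 - 30*(-1/202)) + (-⅙ + 17/8) = (-41/30 + 15/101) + 47/24 = -3691/3030 + 47/24 = 8971/12120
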